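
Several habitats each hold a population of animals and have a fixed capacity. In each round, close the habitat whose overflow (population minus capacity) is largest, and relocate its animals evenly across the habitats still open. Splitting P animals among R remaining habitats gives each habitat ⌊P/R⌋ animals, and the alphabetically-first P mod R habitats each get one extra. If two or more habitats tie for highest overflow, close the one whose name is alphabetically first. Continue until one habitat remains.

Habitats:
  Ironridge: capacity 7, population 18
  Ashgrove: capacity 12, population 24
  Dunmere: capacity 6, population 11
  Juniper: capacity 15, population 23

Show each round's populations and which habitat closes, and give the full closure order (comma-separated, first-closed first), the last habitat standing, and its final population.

Round 1: Ashgrove=24 Dunmere=11 Ironridge=18 Juniper=23 → close Ashgrove (overflow 12)
  24÷3 = 8 each, +1 to first 0
Round 2: Dunmere=19 Ironridge=26 Juniper=31 → close Ironridge (overflow 19)
  26÷2 = 13 each, +1 to first 0
Round 3: Dunmere=32 Juniper=44 → close Juniper (overflow 29)
  44÷1 = 44 each, +1 to first 0

Closure order: Ashgrove, Ironridge, Juniper
Last habitat: Dunmere with 76 animals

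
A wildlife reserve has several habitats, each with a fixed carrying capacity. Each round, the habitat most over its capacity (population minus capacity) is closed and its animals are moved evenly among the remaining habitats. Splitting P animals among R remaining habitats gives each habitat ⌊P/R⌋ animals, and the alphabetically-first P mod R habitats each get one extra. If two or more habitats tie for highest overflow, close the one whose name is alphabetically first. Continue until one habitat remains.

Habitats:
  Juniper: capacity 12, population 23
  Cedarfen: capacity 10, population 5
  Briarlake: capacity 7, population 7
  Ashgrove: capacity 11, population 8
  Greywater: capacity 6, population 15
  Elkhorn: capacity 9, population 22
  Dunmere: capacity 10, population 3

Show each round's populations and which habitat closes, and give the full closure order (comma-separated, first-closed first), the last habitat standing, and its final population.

Round 1: Ashgrove=8 Briarlake=7 Cedarfen=5 Dunmere=3 Elkhorn=22 Greywater=15 Juniper=23 → close Elkhorn (overflow 13)
  22÷6 = 3 each, +1 to first 4
Round 2: Ashgrove=12 Briarlake=11 Cedarfen=9 Dunmere=7 Greywater=18 Juniper=26 → close Juniper (overflow 14)
  26÷5 = 5 each, +1 to first 1
Round 3: Ashgrove=18 Briarlake=16 Cedarfen=14 Dunmere=12 Greywater=23 → close Greywater (overflow 17)
  23÷4 = 5 each, +1 to first 3
Round 4: Ashgrove=24 Briarlake=22 Cedarfen=20 Dunmere=17 → close Briarlake (overflow 15)
  22÷3 = 7 each, +1 to first 1
Round 5: Ashgrove=32 Cedarfen=27 Dunmere=24 → close Ashgrove (overflow 21)
  32÷2 = 16 each, +1 to first 0
Round 6: Cedarfen=43 Dunmere=40 → close Cedarfen (overflow 33)
  43÷1 = 43 each, +1 to first 0

Closure order: Elkhorn, Juniper, Greywater, Briarlake, Ashgrove, Cedarfen
Last habitat: Dunmere with 83 animals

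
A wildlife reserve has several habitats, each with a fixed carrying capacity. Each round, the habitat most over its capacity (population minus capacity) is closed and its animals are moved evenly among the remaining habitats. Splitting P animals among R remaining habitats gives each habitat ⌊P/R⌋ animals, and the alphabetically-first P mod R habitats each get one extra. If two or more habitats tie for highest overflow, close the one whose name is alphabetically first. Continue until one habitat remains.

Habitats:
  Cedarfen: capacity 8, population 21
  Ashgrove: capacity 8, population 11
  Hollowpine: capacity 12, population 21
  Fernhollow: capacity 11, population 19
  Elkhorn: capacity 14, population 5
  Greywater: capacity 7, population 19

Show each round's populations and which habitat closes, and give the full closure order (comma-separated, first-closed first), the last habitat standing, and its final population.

Round 1: Ashgrove=11 Cedarfen=21 Elkhorn=5 Fernhollow=19 Greywater=19 Hollowpine=21 → close Cedarfen (overflow 13)
  21÷5 = 4 each, +1 to first 1
Round 2: Ashgrove=16 Elkhorn=9 Fernhollow=23 Greywater=23 Hollowpine=25 → close Greywater (overflow 16)
  23÷4 = 5 each, +1 to first 3
Round 3: Ashgrove=22 Elkhorn=15 Fernhollow=29 Hollowpine=30 → close Fernhollow (overflow 18)
  29÷3 = 9 each, +1 to first 2
Round 4: Ashgrove=32 Elkhorn=25 Hollowpine=39 → close Hollowpine (overflow 27)
  39÷2 = 19 each, +1 to first 1
Round 5: Ashgrove=52 Elkhorn=44 → close Ashgrove (overflow 44)
  52÷1 = 52 each, +1 to first 0

Closure order: Cedarfen, Greywater, Fernhollow, Hollowpine, Ashgrove
Last habitat: Elkhorn with 96 animals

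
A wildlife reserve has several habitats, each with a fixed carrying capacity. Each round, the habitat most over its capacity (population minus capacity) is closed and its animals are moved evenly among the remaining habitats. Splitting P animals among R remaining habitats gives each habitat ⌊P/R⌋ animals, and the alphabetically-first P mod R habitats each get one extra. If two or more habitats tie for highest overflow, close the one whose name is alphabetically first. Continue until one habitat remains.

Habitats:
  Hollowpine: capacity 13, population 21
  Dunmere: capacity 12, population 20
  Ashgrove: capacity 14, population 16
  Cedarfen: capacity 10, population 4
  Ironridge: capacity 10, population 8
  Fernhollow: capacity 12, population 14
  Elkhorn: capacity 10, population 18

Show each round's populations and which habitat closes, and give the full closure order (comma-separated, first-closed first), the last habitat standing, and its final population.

Round 1: Ashgrove=16 Cedarfen=4 Dunmere=20 Elkhorn=18 Fernhollow=14 Hollowpine=21 Ironridge=8 → close Dunmere (overflow 8)
  20÷6 = 3 each, +1 to first 2
Round 2: Ashgrove=20 Cedarfen=8 Elkhorn=21 Fernhollow=17 Hollowpine=24 Ironridge=11 → close Elkhorn (overflow 11)
  21÷5 = 4 each, +1 to first 1
Round 3: Ashgrove=25 Cedarfen=12 Fernhollow=21 Hollowpine=28 Ironridge=15 → close Hollowpine (overflow 15)
  28÷4 = 7 each, +1 to first 0
Round 4: Ashgrove=32 Cedarfen=19 Fernhollow=28 Ironridge=22 → close Ashgrove (overflow 18)
  32÷3 = 10 each, +1 to first 2
Round 5: Cedarfen=30 Fernhollow=39 Ironridge=32 → close Fernhollow (overflow 27)
  39÷2 = 19 each, +1 to first 1
Round 6: Cedarfen=50 Ironridge=51 → close Ironridge (overflow 41)
  51÷1 = 51 each, +1 to first 0

Closure order: Dunmere, Elkhorn, Hollowpine, Ashgrove, Fernhollow, Ironridge
Last habitat: Cedarfen with 101 animals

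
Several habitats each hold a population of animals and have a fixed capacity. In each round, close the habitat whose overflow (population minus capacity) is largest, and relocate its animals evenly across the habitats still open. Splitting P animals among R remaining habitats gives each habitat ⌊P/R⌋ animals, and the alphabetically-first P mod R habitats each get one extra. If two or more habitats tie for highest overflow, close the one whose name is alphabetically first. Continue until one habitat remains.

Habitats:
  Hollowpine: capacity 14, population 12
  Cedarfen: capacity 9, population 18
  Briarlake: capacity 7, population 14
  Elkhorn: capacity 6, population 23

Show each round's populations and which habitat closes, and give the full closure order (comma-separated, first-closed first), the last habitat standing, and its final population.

Round 1: Briarlake=14 Cedarfen=18 Elkhorn=23 Hollowpine=12 → close Elkhorn (overflow 17)
  23÷3 = 7 each, +1 to first 2
Round 2: Briarlake=22 Cedarfen=26 Hollowpine=19 → close Cedarfen (overflow 17)
  26÷2 = 13 each, +1 to first 0
Round 3: Briarlake=35 Hollowpine=32 → close Briarlake (overflow 28)
  35÷1 = 35 each, +1 to first 0

Closure order: Elkhorn, Cedarfen, Briarlake
Last habitat: Hollowpine with 67 animals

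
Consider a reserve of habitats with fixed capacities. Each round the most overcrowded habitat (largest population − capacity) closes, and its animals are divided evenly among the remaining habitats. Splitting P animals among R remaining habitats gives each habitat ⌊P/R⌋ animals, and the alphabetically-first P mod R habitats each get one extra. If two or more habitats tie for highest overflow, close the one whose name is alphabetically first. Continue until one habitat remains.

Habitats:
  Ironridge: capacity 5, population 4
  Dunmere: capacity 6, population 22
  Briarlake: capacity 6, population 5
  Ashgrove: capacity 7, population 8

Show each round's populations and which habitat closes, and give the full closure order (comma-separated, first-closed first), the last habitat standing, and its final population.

Round 1: Ashgrove=8 Briarlake=5 Dunmere=22 Ironridge=4 → close Dunmere (overflow 16)
  22÷3 = 7 each, +1 to first 1
Round 2: Ashgrove=16 Briarlake=12 Ironridge=11 → close Ashgrove (overflow 9)
  16÷2 = 8 each, +1 to first 0
Round 3: Briarlake=20 Ironridge=19 → close Briarlake (overflow 14)
  20÷1 = 20 each, +1 to first 0

Closure order: Dunmere, Ashgrove, Briarlake
Last habitat: Ironridge with 39 animals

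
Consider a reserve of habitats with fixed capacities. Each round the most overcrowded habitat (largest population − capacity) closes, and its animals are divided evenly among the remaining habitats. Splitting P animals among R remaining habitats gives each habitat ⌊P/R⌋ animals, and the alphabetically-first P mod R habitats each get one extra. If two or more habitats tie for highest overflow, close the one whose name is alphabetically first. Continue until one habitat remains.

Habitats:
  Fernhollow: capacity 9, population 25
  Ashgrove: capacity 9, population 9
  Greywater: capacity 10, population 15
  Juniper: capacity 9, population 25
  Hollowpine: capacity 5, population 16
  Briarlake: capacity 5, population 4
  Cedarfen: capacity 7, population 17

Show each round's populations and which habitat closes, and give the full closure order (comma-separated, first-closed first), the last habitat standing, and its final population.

Round 1: Ashgrove=9 Briarlake=4 Cedarfen=17 Fernhollow=25 Greywater=15 Hollowpine=16 Juniper=25 → close Fernhollow (overflow 16)
  25÷6 = 4 each, +1 to first 1
Round 2: Ashgrove=14 Briarlake=8 Cedarfen=21 Greywater=19 Hollowpine=20 Juniper=29 → close Juniper (overflow 20)
  29÷5 = 5 each, +1 to first 4
Round 3: Ashgrove=20 Briarlake=14 Cedarfen=27 Greywater=25 Hollowpine=25 → close Cedarfen (overflow 20)
  27÷4 = 6 each, +1 to first 3
Round 4: Ashgrove=27 Briarlake=21 Greywater=32 Hollowpine=31 → close Hollowpine (overflow 26)
  31÷3 = 10 each, +1 to first 1
Round 5: Ashgrove=38 Briarlake=31 Greywater=42 → close Greywater (overflow 32)
  42÷2 = 21 each, +1 to first 0
Round 6: Ashgrove=59 Briarlake=52 → close Ashgrove (overflow 50)
  59÷1 = 59 each, +1 to first 0

Closure order: Fernhollow, Juniper, Cedarfen, Hollowpine, Greywater, Ashgrove
Last habitat: Briarlake with 111 animals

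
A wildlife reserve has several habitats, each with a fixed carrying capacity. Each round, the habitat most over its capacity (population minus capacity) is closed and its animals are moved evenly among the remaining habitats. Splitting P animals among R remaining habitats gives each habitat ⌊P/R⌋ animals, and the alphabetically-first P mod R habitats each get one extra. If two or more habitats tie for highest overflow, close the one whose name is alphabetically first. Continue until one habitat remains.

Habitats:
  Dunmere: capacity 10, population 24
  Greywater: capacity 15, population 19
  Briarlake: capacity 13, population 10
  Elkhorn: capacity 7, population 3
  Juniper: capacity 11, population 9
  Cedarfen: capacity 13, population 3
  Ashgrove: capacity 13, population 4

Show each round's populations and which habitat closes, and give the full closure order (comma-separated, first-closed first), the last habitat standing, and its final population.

Round 1: Ashgrove=4 Briarlake=10 Cedarfen=3 Dunmere=24 Elkhorn=3 Greywater=19 Juniper=9 → close Dunmere (overflow 14)
  24÷6 = 4 each, +1 to first 0
Round 2: Ashgrove=8 Briarlake=14 Cedarfen=7 Elkhorn=7 Greywater=23 Juniper=13 → close Greywater (overflow 8)
  23÷5 = 4 each, +1 to first 3
Round 3: Ashgrove=13 Briarlake=19 Cedarfen=12 Elkhorn=11 Juniper=17 → close Briarlake (overflow 6)
  19÷4 = 4 each, +1 to first 3
Round 4: Ashgrove=18 Cedarfen=17 Elkhorn=16 Juniper=21 → close Juniper (overflow 10)
  21÷3 = 7 each, +1 to first 0
Round 5: Ashgrove=25 Cedarfen=24 Elkhorn=23 → close Elkhorn (overflow 16)
  23÷2 = 11 each, +1 to first 1
Round 6: Ashgrove=37 Cedarfen=35 → close Ashgrove (overflow 24)
  37÷1 = 37 each, +1 to first 0

Closure order: Dunmere, Greywater, Briarlake, Juniper, Elkhorn, Ashgrove
Last habitat: Cedarfen with 72 animals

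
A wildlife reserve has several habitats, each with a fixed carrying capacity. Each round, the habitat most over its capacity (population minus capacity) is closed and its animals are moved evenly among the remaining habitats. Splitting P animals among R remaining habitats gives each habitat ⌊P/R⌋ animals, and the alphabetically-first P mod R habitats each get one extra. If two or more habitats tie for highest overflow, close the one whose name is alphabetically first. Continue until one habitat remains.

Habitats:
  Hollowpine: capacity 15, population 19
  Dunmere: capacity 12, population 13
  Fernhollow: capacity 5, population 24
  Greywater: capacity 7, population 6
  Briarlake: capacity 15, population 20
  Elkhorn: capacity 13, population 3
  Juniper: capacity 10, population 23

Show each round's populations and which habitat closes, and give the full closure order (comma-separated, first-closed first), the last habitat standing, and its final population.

Round 1: Briarlake=20 Dunmere=13 Elkhorn=3 Fernhollow=24 Greywater=6 Hollowpine=19 Juniper=23 → close Fernhollow (overflow 19)
  24÷6 = 4 each, +1 to first 0
Round 2: Briarlake=24 Dunmere=17 Elkhorn=7 Greywater=10 Hollowpine=23 Juniper=27 → close Juniper (overflow 17)
  27÷5 = 5 each, +1 to first 2
Round 3: Briarlake=30 Dunmere=23 Elkhorn=12 Greywater=15 Hollowpine=28 → close Briarlake (overflow 15)
  30÷4 = 7 each, +1 to first 2
Round 4: Dunmere=31 Elkhorn=20 Greywater=22 Hollowpine=35 → close Hollowpine (overflow 20)
  35÷3 = 11 each, +1 to first 2
Round 5: Dunmere=43 Elkhorn=32 Greywater=33 → close Dunmere (overflow 31)
  43÷2 = 21 each, +1 to first 1
Round 6: Elkhorn=54 Greywater=54 → close Greywater (overflow 47)
  54÷1 = 54 each, +1 to first 0

Closure order: Fernhollow, Juniper, Briarlake, Hollowpine, Dunmere, Greywater
Last habitat: Elkhorn with 108 animals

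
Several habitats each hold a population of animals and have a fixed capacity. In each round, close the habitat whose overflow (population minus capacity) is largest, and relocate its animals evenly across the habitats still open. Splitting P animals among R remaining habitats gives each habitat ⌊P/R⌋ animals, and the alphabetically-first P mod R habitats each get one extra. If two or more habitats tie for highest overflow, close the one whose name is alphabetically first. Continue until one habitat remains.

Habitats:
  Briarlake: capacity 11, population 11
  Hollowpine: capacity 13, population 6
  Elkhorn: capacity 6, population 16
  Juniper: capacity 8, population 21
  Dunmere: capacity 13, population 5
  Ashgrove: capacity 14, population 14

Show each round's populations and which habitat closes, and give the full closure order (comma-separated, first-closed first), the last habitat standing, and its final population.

Round 1: Ashgrove=14 Briarlake=11 Dunmere=5 Elkhorn=16 Hollowpine=6 Juniper=21 → close Juniper (overflow 13)
  21÷5 = 4 each, +1 to first 1
Round 2: Ashgrove=19 Briarlake=15 Dunmere=9 Elkhorn=20 Hollowpine=10 → close Elkhorn (overflow 14)
  20÷4 = 5 each, +1 to first 0
Round 3: Ashgrove=24 Briarlake=20 Dunmere=14 Hollowpine=15 → close Ashgrove (overflow 10)
  24÷3 = 8 each, +1 to first 0
Round 4: Briarlake=28 Dunmere=22 Hollowpine=23 → close Briarlake (overflow 17)
  28÷2 = 14 each, +1 to first 0
Round 5: Dunmere=36 Hollowpine=37 → close Hollowpine (overflow 24)
  37÷1 = 37 each, +1 to first 0

Closure order: Juniper, Elkhorn, Ashgrove, Briarlake, Hollowpine
Last habitat: Dunmere with 73 animals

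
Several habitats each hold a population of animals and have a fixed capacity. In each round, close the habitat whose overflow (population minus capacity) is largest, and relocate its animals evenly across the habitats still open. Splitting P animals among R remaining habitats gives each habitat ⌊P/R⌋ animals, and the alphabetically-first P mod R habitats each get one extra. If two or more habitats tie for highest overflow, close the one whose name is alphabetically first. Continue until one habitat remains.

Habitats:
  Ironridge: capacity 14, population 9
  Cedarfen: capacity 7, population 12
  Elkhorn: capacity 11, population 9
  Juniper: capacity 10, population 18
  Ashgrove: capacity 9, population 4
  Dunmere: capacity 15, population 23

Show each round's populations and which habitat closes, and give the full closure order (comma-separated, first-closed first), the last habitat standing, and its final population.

Closure order: Dunmere, Juniper, Cedarfen, Elkhorn, Ashgrove
Last habitat: Ironridge with 75 animals

Round 1: Ashgrove=4 Cedarfen=12 Dunmere=23 Elkhorn=9 Ironridge=9 Juniper=18 → close Dunmere (overflow 8)
  23÷5 = 4 each, +1 to first 3
Round 2: Ashgrove=9 Cedarfen=17 Elkhorn=14 Ironridge=13 Juniper=22 → close Juniper (overflow 12)
  22÷4 = 5 each, +1 to first 2
Round 3: Ashgrove=15 Cedarfen=23 Elkhorn=19 Ironridge=18 → close Cedarfen (overflow 16)
  23÷3 = 7 each, +1 to first 2
Round 4: Ashgrove=23 Elkhorn=27 Ironridge=25 → close Elkhorn (overflow 16)
  27÷2 = 13 each, +1 to first 1
Round 5: Ashgrove=37 Ironridge=38 → close Ashgrove (overflow 28)
  37÷1 = 37 each, +1 to first 0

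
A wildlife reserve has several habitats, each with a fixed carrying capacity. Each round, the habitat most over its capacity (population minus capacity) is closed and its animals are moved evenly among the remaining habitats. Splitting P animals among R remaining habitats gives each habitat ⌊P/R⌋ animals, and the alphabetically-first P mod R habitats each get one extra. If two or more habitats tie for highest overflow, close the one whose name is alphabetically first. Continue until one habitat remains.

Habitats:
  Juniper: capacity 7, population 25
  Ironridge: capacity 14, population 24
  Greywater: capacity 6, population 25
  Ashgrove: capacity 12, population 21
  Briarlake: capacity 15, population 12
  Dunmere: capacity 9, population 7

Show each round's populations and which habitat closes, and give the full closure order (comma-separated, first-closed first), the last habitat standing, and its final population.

Round 1: Ashgrove=21 Briarlake=12 Dunmere=7 Greywater=25 Ironridge=24 Juniper=25 → close Greywater (overflow 19)
  25÷5 = 5 each, +1 to first 0
Round 2: Ashgrove=26 Briarlake=17 Dunmere=12 Ironridge=29 Juniper=30 → close Juniper (overflow 23)
  30÷4 = 7 each, +1 to first 2
Round 3: Ashgrove=34 Briarlake=25 Dunmere=19 Ironridge=36 → close Ashgrove (overflow 22)
  34÷3 = 11 each, +1 to first 1
Round 4: Briarlake=37 Dunmere=30 Ironridge=47 → close Ironridge (overflow 33)
  47÷2 = 23 each, +1 to first 1
Round 5: Briarlake=61 Dunmere=53 → close Briarlake (overflow 46)
  61÷1 = 61 each, +1 to first 0

Closure order: Greywater, Juniper, Ashgrove, Ironridge, Briarlake
Last habitat: Dunmere with 114 animals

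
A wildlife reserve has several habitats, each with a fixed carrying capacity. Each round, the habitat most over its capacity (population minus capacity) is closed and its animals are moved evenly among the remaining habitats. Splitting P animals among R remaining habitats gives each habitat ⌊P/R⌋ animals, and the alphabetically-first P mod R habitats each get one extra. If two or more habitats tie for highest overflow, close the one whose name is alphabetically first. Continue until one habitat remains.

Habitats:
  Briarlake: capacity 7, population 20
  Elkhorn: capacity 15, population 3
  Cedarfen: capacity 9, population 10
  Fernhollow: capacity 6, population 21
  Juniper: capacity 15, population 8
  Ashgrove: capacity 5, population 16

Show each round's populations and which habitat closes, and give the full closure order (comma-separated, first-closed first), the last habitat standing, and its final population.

Round 1: Ashgrove=16 Briarlake=20 Cedarfen=10 Elkhorn=3 Fernhollow=21 Juniper=8 → close Fernhollow (overflow 15)
  21÷5 = 4 each, +1 to first 1
Round 2: Ashgrove=21 Briarlake=24 Cedarfen=14 Elkhorn=7 Juniper=12 → close Briarlake (overflow 17)
  24÷4 = 6 each, +1 to first 0
Round 3: Ashgrove=27 Cedarfen=20 Elkhorn=13 Juniper=18 → close Ashgrove (overflow 22)
  27÷3 = 9 each, +1 to first 0
Round 4: Cedarfen=29 Elkhorn=22 Juniper=27 → close Cedarfen (overflow 20)
  29÷2 = 14 each, +1 to first 1
Round 5: Elkhorn=37 Juniper=41 → close Juniper (overflow 26)
  41÷1 = 41 each, +1 to first 0

Closure order: Fernhollow, Briarlake, Ashgrove, Cedarfen, Juniper
Last habitat: Elkhorn with 78 animals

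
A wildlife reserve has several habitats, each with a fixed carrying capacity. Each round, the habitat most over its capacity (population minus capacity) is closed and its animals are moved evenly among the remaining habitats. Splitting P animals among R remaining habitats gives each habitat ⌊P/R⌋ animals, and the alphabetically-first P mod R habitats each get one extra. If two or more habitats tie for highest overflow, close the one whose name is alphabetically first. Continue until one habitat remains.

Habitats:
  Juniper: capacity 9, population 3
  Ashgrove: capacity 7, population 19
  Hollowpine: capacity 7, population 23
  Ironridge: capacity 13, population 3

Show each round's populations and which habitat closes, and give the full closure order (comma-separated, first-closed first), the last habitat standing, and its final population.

Closure order: Hollowpine, Ashgrove, Juniper
Last habitat: Ironridge with 48 animals

Round 1: Ashgrove=19 Hollowpine=23 Ironridge=3 Juniper=3 → close Hollowpine (overflow 16)
  23÷3 = 7 each, +1 to first 2
Round 2: Ashgrove=27 Ironridge=11 Juniper=10 → close Ashgrove (overflow 20)
  27÷2 = 13 each, +1 to first 1
Round 3: Ironridge=25 Juniper=23 → close Juniper (overflow 14)
  23÷1 = 23 each, +1 to first 0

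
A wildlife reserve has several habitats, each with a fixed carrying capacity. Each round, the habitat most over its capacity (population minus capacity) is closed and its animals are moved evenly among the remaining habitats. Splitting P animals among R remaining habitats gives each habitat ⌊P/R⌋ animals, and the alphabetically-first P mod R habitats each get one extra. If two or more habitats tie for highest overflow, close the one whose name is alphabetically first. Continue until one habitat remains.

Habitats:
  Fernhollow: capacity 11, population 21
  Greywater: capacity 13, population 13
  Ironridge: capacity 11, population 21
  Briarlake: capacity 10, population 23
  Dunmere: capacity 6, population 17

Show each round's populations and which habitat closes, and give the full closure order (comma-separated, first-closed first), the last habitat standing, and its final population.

Closure order: Briarlake, Dunmere, Fernhollow, Ironridge
Last habitat: Greywater with 95 animals

Round 1: Briarlake=23 Dunmere=17 Fernhollow=21 Greywater=13 Ironridge=21 → close Briarlake (overflow 13)
  23÷4 = 5 each, +1 to first 3
Round 2: Dunmere=23 Fernhollow=27 Greywater=19 Ironridge=26 → close Dunmere (overflow 17)
  23÷3 = 7 each, +1 to first 2
Round 3: Fernhollow=35 Greywater=27 Ironridge=33 → close Fernhollow (overflow 24)
  35÷2 = 17 each, +1 to first 1
Round 4: Greywater=45 Ironridge=50 → close Ironridge (overflow 39)
  50÷1 = 50 each, +1 to first 0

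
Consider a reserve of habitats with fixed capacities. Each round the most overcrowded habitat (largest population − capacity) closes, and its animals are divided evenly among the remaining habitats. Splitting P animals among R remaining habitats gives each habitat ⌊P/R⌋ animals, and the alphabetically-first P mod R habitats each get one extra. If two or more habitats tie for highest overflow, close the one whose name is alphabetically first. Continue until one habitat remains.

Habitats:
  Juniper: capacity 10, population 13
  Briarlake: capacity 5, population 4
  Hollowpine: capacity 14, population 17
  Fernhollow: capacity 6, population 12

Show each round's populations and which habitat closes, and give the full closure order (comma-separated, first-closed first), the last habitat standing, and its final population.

Round 1: Briarlake=4 Fernhollow=12 Hollowpine=17 Juniper=13 → close Fernhollow (overflow 6)
  12÷3 = 4 each, +1 to first 0
Round 2: Briarlake=8 Hollowpine=21 Juniper=17 → close Hollowpine (overflow 7)
  21÷2 = 10 each, +1 to first 1
Round 3: Briarlake=19 Juniper=27 → close Juniper (overflow 17)
  27÷1 = 27 each, +1 to first 0

Closure order: Fernhollow, Hollowpine, Juniper
Last habitat: Briarlake with 46 animals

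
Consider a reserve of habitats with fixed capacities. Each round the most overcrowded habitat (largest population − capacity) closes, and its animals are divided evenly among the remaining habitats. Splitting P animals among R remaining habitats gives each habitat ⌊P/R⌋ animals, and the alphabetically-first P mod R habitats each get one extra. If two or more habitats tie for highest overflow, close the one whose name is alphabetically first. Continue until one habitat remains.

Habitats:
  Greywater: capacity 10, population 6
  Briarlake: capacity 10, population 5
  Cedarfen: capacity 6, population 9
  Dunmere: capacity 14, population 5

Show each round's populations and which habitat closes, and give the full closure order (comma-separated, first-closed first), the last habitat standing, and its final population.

Round 1: Briarlake=5 Cedarfen=9 Dunmere=5 Greywater=6 → close Cedarfen (overflow 3)
  9÷3 = 3 each, +1 to first 0
Round 2: Briarlake=8 Dunmere=8 Greywater=9 → close Greywater (overflow -1)
  9÷2 = 4 each, +1 to first 1
Round 3: Briarlake=13 Dunmere=12 → close Briarlake (overflow 3)
  13÷1 = 13 each, +1 to first 0

Closure order: Cedarfen, Greywater, Briarlake
Last habitat: Dunmere with 25 animals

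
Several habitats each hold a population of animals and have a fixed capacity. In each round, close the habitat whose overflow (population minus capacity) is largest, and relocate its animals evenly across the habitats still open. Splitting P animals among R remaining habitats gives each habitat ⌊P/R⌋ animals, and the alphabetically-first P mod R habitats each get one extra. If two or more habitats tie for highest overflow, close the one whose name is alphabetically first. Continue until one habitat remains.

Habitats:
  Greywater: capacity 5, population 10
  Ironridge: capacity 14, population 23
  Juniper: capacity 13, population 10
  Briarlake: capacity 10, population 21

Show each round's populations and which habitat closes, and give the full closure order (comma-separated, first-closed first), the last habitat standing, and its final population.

Round 1: Briarlake=21 Greywater=10 Ironridge=23 Juniper=10 → close Briarlake (overflow 11)
  21÷3 = 7 each, +1 to first 0
Round 2: Greywater=17 Ironridge=30 Juniper=17 → close Ironridge (overflow 16)
  30÷2 = 15 each, +1 to first 0
Round 3: Greywater=32 Juniper=32 → close Greywater (overflow 27)
  32÷1 = 32 each, +1 to first 0

Closure order: Briarlake, Ironridge, Greywater
Last habitat: Juniper with 64 animals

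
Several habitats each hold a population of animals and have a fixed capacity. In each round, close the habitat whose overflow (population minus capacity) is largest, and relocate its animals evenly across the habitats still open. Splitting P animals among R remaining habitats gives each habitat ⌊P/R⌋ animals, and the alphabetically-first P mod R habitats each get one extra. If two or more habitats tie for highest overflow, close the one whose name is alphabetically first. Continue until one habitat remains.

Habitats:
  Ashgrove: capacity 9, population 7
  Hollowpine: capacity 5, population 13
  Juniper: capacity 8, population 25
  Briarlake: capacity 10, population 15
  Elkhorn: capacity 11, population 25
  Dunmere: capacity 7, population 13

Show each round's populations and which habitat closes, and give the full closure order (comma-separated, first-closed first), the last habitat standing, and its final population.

Round 1: Ashgrove=7 Briarlake=15 Dunmere=13 Elkhorn=25 Hollowpine=13 Juniper=25 → close Juniper (overflow 17)
  25÷5 = 5 each, +1 to first 0
Round 2: Ashgrove=12 Briarlake=20 Dunmere=18 Elkhorn=30 Hollowpine=18 → close Elkhorn (overflow 19)
  30÷4 = 7 each, +1 to first 2
Round 3: Ashgrove=20 Briarlake=28 Dunmere=25 Hollowpine=25 → close Hollowpine (overflow 20)
  25÷3 = 8 each, +1 to first 1
Round 4: Ashgrove=29 Briarlake=36 Dunmere=33 → close Briarlake (overflow 26)
  36÷2 = 18 each, +1 to first 0
Round 5: Ashgrove=47 Dunmere=51 → close Dunmere (overflow 44)
  51÷1 = 51 each, +1 to first 0

Closure order: Juniper, Elkhorn, Hollowpine, Briarlake, Dunmere
Last habitat: Ashgrove with 98 animals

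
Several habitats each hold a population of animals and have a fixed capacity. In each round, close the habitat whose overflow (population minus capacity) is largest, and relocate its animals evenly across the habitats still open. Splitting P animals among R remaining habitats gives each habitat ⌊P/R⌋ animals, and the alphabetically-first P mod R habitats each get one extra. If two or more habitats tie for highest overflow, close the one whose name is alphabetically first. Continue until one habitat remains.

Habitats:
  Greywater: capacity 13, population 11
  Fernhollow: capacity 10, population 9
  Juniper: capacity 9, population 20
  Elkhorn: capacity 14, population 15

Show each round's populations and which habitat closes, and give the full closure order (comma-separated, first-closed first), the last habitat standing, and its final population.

Closure order: Juniper, Elkhorn, Fernhollow
Last habitat: Greywater with 55 animals

Round 1: Elkhorn=15 Fernhollow=9 Greywater=11 Juniper=20 → close Juniper (overflow 11)
  20÷3 = 6 each, +1 to first 2
Round 2: Elkhorn=22 Fernhollow=16 Greywater=17 → close Elkhorn (overflow 8)
  22÷2 = 11 each, +1 to first 0
Round 3: Fernhollow=27 Greywater=28 → close Fernhollow (overflow 17)
  27÷1 = 27 each, +1 to first 0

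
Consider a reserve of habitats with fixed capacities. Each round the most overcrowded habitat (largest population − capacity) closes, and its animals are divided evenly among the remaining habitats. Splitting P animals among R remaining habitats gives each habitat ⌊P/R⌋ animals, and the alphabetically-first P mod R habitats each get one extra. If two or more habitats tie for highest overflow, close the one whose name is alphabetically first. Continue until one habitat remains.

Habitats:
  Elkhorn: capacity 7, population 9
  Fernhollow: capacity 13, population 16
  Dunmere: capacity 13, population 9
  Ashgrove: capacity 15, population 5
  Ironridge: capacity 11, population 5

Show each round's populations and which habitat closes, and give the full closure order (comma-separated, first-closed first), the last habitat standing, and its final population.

Closure order: Fernhollow, Elkhorn, Dunmere, Ironridge
Last habitat: Ashgrove with 44 animals

Round 1: Ashgrove=5 Dunmere=9 Elkhorn=9 Fernhollow=16 Ironridge=5 → close Fernhollow (overflow 3)
  16÷4 = 4 each, +1 to first 0
Round 2: Ashgrove=9 Dunmere=13 Elkhorn=13 Ironridge=9 → close Elkhorn (overflow 6)
  13÷3 = 4 each, +1 to first 1
Round 3: Ashgrove=14 Dunmere=17 Ironridge=13 → close Dunmere (overflow 4)
  17÷2 = 8 each, +1 to first 1
Round 4: Ashgrove=23 Ironridge=21 → close Ironridge (overflow 10)
  21÷1 = 21 each, +1 to first 0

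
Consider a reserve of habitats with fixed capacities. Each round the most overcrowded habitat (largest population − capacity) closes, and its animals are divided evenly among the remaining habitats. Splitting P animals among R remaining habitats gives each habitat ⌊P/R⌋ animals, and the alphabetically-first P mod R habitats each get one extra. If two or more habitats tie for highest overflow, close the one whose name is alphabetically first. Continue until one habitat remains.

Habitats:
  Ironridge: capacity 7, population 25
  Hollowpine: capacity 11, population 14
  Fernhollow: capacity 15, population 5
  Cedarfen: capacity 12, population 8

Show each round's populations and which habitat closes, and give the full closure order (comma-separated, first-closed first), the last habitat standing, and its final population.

Round 1: Cedarfen=8 Fernhollow=5 Hollowpine=14 Ironridge=25 → close Ironridge (overflow 18)
  25÷3 = 8 each, +1 to first 1
Round 2: Cedarfen=17 Fernhollow=13 Hollowpine=22 → close Hollowpine (overflow 11)
  22÷2 = 11 each, +1 to first 0
Round 3: Cedarfen=28 Fernhollow=24 → close Cedarfen (overflow 16)
  28÷1 = 28 each, +1 to first 0

Closure order: Ironridge, Hollowpine, Cedarfen
Last habitat: Fernhollow with 52 animals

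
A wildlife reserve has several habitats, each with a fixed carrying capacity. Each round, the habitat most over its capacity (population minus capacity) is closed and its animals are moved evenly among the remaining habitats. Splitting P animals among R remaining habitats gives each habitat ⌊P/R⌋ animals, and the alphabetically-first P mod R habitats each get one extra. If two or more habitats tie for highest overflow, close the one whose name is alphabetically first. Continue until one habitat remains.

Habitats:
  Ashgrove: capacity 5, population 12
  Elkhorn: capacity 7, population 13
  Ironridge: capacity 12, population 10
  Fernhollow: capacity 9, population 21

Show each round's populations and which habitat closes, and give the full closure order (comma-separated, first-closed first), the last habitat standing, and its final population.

Round 1: Ashgrove=12 Elkhorn=13 Fernhollow=21 Ironridge=10 → close Fernhollow (overflow 12)
  21÷3 = 7 each, +1 to first 0
Round 2: Ashgrove=19 Elkhorn=20 Ironridge=17 → close Ashgrove (overflow 14)
  19÷2 = 9 each, +1 to first 1
Round 3: Elkhorn=30 Ironridge=26 → close Elkhorn (overflow 23)
  30÷1 = 30 each, +1 to first 0

Closure order: Fernhollow, Ashgrove, Elkhorn
Last habitat: Ironridge with 56 animals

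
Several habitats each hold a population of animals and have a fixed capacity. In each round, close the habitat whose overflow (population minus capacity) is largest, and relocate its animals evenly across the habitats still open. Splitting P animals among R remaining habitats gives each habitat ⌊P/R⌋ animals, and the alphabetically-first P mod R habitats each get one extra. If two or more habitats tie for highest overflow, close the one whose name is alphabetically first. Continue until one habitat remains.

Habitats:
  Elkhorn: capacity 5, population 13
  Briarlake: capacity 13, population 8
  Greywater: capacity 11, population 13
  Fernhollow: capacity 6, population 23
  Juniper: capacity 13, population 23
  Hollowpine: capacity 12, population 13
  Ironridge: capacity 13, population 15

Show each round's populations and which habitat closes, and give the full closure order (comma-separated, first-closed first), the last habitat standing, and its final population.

Closure order: Fernhollow, Juniper, Elkhorn, Greywater, Ironridge, Hollowpine
Last habitat: Briarlake with 108 animals

Round 1: Briarlake=8 Elkhorn=13 Fernhollow=23 Greywater=13 Hollowpine=13 Ironridge=15 Juniper=23 → close Fernhollow (overflow 17)
  23÷6 = 3 each, +1 to first 5
Round 2: Briarlake=12 Elkhorn=17 Greywater=17 Hollowpine=17 Ironridge=19 Juniper=26 → close Juniper (overflow 13)
  26÷5 = 5 each, +1 to first 1
Round 3: Briarlake=18 Elkhorn=22 Greywater=22 Hollowpine=22 Ironridge=24 → close Elkhorn (overflow 17)
  22÷4 = 5 each, +1 to first 2
Round 4: Briarlake=24 Greywater=28 Hollowpine=27 Ironridge=29 → close Greywater (overflow 17)
  28÷3 = 9 each, +1 to first 1
Round 5: Briarlake=34 Hollowpine=36 Ironridge=38 → close Ironridge (overflow 25)
  38÷2 = 19 each, +1 to first 0
Round 6: Briarlake=53 Hollowpine=55 → close Hollowpine (overflow 43)
  55÷1 = 55 each, +1 to first 0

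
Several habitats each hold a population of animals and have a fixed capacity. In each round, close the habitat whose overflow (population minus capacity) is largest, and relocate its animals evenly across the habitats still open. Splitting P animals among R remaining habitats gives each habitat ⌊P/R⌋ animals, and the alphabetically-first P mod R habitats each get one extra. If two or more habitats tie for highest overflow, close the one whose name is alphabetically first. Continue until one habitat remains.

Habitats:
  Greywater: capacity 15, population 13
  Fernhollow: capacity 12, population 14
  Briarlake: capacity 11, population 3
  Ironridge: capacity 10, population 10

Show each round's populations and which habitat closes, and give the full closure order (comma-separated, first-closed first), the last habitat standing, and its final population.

Closure order: Fernhollow, Ironridge, Greywater
Last habitat: Briarlake with 40 animals

Round 1: Briarlake=3 Fernhollow=14 Greywater=13 Ironridge=10 → close Fernhollow (overflow 2)
  14÷3 = 4 each, +1 to first 2
Round 2: Briarlake=8 Greywater=18 Ironridge=14 → close Ironridge (overflow 4)
  14÷2 = 7 each, +1 to first 0
Round 3: Briarlake=15 Greywater=25 → close Greywater (overflow 10)
  25÷1 = 25 each, +1 to first 0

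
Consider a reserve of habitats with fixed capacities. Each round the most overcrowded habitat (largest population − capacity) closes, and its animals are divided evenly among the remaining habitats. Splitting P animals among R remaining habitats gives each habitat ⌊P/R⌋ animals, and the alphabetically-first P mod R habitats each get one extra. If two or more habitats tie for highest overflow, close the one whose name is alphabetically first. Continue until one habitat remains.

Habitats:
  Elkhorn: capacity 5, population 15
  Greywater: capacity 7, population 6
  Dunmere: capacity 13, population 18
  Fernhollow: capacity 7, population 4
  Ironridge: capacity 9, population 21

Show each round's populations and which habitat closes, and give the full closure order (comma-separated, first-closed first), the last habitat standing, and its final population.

Round 1: Dunmere=18 Elkhorn=15 Fernhollow=4 Greywater=6 Ironridge=21 → close Ironridge (overflow 12)
  21÷4 = 5 each, +1 to first 1
Round 2: Dunmere=24 Elkhorn=20 Fernhollow=9 Greywater=11 → close Elkhorn (overflow 15)
  20÷3 = 6 each, +1 to first 2
Round 3: Dunmere=31 Fernhollow=16 Greywater=17 → close Dunmere (overflow 18)
  31÷2 = 15 each, +1 to first 1
Round 4: Fernhollow=32 Greywater=32 → close Fernhollow (overflow 25)
  32÷1 = 32 each, +1 to first 0

Closure order: Ironridge, Elkhorn, Dunmere, Fernhollow
Last habitat: Greywater with 64 animals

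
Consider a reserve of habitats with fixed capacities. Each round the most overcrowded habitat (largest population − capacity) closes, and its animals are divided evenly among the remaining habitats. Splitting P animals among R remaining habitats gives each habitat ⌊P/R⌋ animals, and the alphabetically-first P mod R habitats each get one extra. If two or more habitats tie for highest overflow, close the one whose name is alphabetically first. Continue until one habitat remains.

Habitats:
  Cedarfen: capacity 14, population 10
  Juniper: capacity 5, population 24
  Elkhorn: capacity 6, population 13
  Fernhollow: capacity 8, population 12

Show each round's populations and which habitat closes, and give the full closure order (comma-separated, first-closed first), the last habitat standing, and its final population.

Round 1: Cedarfen=10 Elkhorn=13 Fernhollow=12 Juniper=24 → close Juniper (overflow 19)
  24÷3 = 8 each, +1 to first 0
Round 2: Cedarfen=18 Elkhorn=21 Fernhollow=20 → close Elkhorn (overflow 15)
  21÷2 = 10 each, +1 to first 1
Round 3: Cedarfen=29 Fernhollow=30 → close Fernhollow (overflow 22)
  30÷1 = 30 each, +1 to first 0

Closure order: Juniper, Elkhorn, Fernhollow
Last habitat: Cedarfen with 59 animals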